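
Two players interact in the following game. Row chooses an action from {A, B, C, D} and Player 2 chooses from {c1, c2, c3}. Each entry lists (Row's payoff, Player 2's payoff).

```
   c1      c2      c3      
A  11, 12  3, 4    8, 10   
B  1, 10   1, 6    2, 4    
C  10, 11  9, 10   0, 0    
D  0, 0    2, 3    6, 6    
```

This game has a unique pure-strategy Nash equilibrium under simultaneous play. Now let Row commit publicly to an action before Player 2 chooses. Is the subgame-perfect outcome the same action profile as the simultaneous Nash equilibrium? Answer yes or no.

Work backward from Player 2's decision.
- A → Player 2 plays c1 (best of 12, 4, 10); Row gets 11.
- B → Player 2 plays c1 (best of 10, 6, 4); Row gets 1.
- C → Player 2 plays c1 (best of 11, 10, 0); Row gets 10.
- D → Player 2 plays c3 (best of 0, 3, 6); Row gets 6.
Row's induced payoffs are 11, 1, 10, 6, so Row commits to A. Subgame-perfect outcome: (A, c1) with payoffs (11, 12).
Under simultaneous play:
Row's best replies: c1→A; c2→C; c3→A.
Player 2's best replies: A→c1; B→c1; C→c1; D→c3.
The unique mutual best reply is (A, c1), giving (11, 12).
Sequential outcome (A, c1) coincides with the Nash profile (A, c1).

yes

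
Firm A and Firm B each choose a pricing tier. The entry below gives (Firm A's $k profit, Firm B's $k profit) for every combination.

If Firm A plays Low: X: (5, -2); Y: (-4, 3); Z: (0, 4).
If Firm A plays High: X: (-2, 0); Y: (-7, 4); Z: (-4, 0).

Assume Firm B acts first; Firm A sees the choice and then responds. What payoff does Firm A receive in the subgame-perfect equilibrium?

Solve by backward induction (Firm B leads).
- X → Firm A plays Low (best of 5, -2); Firm B gets -2.
- Y → Firm A plays Low (best of -4, -7); Firm B gets 3.
- Z → Firm A plays Low (best of 0, -4); Firm B gets 4.
Maximizing over -2, 3, 4, Firm B chooses Z. Subgame-perfect outcome: (Low, Z) with payoffs (0, 4).

0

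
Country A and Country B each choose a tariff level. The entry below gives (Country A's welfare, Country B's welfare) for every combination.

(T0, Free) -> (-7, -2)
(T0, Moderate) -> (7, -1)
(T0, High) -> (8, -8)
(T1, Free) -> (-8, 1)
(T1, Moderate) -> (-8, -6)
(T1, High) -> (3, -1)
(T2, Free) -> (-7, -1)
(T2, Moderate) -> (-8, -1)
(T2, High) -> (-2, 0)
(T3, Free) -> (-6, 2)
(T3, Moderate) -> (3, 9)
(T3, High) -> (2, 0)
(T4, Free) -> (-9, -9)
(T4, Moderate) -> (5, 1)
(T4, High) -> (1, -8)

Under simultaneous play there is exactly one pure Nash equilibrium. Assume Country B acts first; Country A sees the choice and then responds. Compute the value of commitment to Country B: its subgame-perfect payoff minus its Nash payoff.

3

Country A best-responds to each possible Country B move:
- Free: Country A compares -7, -8, -7, -6, -9 and picks T3; Country B would get 2.
- Moderate: Country A compares 7, -8, -8, 3, 5 and picks T0; Country B would get -1.
- High: Country A compares 8, 3, -2, 2, 1 and picks T0; Country B would get -8.
Maximizing over 2, -1, -8, Country B chooses Free. Subgame-perfect outcome: (T3, Free) with payoffs (-6, 2).
Under simultaneous play:
Country A's best replies: Free→T3; Moderate→T0; High→T0.
Country B's best replies: T0→Moderate; T1→Free; T2→High; T3→Moderate; T4→Moderate.
Only (T0, Moderate) has each player best-responding; Nash payoffs (7, -1).
Country B's commitment gain: 2 − -1 = 3.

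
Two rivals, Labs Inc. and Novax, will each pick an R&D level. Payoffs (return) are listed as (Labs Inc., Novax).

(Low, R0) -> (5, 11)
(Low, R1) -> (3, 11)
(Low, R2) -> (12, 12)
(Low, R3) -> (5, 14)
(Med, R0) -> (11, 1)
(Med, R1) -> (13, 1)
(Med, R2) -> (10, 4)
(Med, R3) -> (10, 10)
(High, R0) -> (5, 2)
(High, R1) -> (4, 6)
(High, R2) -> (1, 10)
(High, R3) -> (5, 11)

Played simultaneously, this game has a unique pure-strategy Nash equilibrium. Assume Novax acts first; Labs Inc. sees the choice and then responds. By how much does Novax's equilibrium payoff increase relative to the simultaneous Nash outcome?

Labs Inc. best-responds to each possible Novax move:
- R0: Labs Inc. compares 5, 11, 5 and picks Med; Novax would get 1.
- R1: Labs Inc. compares 3, 13, 4 and picks Med; Novax would get 1.
- R2: Labs Inc. compares 12, 10, 1 and picks Low; Novax would get 12.
- R3: Labs Inc. compares 5, 10, 5 and picks Med; Novax would get 10.
Maximizing over 1, 1, 12, 10, Novax chooses R2. Subgame-perfect outcome: (Low, R2) with payoffs (12, 12).
Under simultaneous play:
Labs Inc.'s best replies: R0→Med; R1→Med; R2→Low; R3→Med.
Novax's best replies: Low→R3; Med→R3; High→R3.
The unique mutual best reply is (Med, R3), giving (10, 10).
Novax's commitment gain: 12 − 10 = 2.

2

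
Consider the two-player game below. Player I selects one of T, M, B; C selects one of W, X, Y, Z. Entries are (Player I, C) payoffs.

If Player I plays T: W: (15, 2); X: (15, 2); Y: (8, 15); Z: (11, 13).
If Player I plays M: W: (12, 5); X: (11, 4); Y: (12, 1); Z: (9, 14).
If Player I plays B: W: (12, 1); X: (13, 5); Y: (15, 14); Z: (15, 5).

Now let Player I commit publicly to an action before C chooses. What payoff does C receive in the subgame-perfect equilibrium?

C best-responds to each possible Player I move:
- T: C compares 2, 2, 15, 13 and picks Y; Player I would get 8.
- M: C compares 5, 4, 1, 14 and picks Z; Player I would get 9.
- B: C compares 1, 5, 14, 5 and picks Y; Player I would get 15.
Among 8, 9, 15, the best is 15 at B. Subgame-perfect outcome: (B, Y) with payoffs (15, 14).

14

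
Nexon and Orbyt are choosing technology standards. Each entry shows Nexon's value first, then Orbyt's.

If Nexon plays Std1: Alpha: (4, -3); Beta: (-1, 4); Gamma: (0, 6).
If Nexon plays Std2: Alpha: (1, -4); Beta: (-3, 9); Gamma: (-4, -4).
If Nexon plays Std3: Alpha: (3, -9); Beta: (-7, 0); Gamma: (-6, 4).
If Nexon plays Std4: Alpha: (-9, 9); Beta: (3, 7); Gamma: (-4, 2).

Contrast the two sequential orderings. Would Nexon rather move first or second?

If Nexon leads: Orbyt's best replies are Std1→Gamma, Std2→Beta, Std3→Gamma, Std4→Alpha; Nexon's induced payoffs 0, -3, -6, -9; outcome (Std1, Gamma), payoffs (0, 6).
If Orbyt leads: Nexon's best replies are Alpha→Std1, Beta→Std4, Gamma→Std1; Orbyt's induced payoffs -3, 7, 6; outcome (Std4, Beta), payoffs (3, 7).
Nexon gets 0 moving first and 3 moving second, so Nexon prefers to move second.

second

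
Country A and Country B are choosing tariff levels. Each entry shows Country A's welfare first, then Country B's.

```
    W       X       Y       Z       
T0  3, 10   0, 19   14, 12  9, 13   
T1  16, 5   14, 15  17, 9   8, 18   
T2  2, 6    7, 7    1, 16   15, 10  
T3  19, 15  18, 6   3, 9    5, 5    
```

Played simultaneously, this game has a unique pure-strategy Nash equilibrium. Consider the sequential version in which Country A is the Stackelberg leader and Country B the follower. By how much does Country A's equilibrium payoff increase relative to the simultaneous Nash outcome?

0

Backward induction with Country A moving first.
- T0: Country B compares 10, 19, 12, 13 and picks X; Country A would get 0.
- T1: Country B compares 5, 15, 9, 18 and picks Z; Country A would get 8.
- T2: Country B compares 6, 7, 16, 10 and picks Y; Country A would get 1.
- T3: Country B compares 15, 6, 9, 5 and picks W; Country A would get 19.
Among 0, 8, 1, 19, the best is 19 at T3. Subgame-perfect outcome: (T3, W) with payoffs (19, 15).
Under simultaneous play:
Country A's best replies: W→T3; X→T3; Y→T1; Z→T2.
Country B's best replies: T0→X; T1→Z; T2→Y; T3→W.
The unique mutual best reply is (T3, W), giving (19, 15).
Country A's commitment gain: 19 − 19 = 0.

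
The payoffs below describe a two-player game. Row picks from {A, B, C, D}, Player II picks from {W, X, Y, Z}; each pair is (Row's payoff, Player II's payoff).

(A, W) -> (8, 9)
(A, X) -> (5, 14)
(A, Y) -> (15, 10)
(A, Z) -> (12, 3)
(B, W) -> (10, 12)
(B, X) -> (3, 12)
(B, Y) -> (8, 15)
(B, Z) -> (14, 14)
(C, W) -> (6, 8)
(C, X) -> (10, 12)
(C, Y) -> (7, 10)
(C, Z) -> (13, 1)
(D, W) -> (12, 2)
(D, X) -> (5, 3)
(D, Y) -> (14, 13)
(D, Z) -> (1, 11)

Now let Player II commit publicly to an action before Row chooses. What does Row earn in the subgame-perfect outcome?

14

Backward induction with Player II moving first.
- W: BR = D, leader payoff 2.
- X: BR = C, leader payoff 12.
- Y: BR = A, leader payoff 10.
- Z: BR = B, leader payoff 14.
Maximizing over 2, 12, 10, 14, Player II chooses Z. Subgame-perfect outcome: (B, Z) with payoffs (14, 14).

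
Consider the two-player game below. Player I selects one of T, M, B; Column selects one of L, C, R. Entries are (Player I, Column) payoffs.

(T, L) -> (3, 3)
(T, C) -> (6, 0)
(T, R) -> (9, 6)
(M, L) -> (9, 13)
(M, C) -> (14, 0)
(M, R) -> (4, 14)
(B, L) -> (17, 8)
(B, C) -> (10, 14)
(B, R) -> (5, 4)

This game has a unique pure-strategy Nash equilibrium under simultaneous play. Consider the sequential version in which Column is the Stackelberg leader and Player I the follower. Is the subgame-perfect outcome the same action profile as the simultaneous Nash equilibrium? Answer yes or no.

Solve by backward induction (Column leads).
- L: Player I compares 3, 9, 17 and picks B; Column would get 8.
- C: Player I compares 6, 14, 10 and picks M; Column would get 0.
- R: Player I compares 9, 4, 5 and picks T; Column would get 6.
Among 8, 0, 6, the best is 8 at L. Subgame-perfect outcome: (B, L) with payoffs (17, 8).
Now find the simultaneous Nash equilibrium.
Player I's best replies: L→B; C→M; R→T.
Column's best replies: T→R; M→R; B→C.
The unique mutual best reply is (T, R), giving (9, 6).
Sequential outcome (B, L) differs from the Nash profile (T, R).

no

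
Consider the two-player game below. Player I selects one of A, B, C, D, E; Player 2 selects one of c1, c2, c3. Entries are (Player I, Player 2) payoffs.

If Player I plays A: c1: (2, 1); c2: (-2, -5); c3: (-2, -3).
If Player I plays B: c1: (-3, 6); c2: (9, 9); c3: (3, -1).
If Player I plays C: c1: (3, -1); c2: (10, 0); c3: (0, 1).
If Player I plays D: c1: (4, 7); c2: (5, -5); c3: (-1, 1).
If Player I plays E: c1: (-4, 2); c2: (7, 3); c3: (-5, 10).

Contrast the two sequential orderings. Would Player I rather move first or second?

If Player I leads: Player 2's best replies are A→c1, B→c2, C→c3, D→c1, E→c3; Player I's induced payoffs 2, 9, 0, 4, -5; outcome (B, c2), payoffs (9, 9).
If Player 2 leads: Player I's best replies are c1→D, c2→C, c3→B; Player 2's induced payoffs 7, 0, -1; outcome (D, c1), payoffs (4, 7).
Player I gets 9 moving first and 4 moving second, so Player I prefers to move first.

first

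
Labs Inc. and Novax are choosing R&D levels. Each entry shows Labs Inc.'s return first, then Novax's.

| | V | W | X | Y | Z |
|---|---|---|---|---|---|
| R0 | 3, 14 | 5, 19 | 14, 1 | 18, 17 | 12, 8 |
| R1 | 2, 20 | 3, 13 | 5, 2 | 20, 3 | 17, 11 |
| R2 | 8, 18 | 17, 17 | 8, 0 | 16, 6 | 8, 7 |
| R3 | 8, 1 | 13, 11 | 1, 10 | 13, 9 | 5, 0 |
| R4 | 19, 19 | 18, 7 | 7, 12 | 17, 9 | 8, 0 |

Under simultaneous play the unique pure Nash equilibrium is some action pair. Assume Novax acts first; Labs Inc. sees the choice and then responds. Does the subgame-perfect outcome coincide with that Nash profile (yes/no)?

yes

Backward induction with Novax moving first.
- V → Labs Inc. plays R4 (best of 3, 2, 8, 8, 19); Novax gets 19.
- W → Labs Inc. plays R4 (best of 5, 3, 17, 13, 18); Novax gets 7.
- X → Labs Inc. plays R0 (best of 14, 5, 8, 1, 7); Novax gets 1.
- Y → Labs Inc. plays R1 (best of 18, 20, 16, 13, 17); Novax gets 3.
- Z → Labs Inc. plays R1 (best of 12, 17, 8, 5, 8); Novax gets 11.
Novax's induced payoffs are 19, 7, 1, 3, 11, so Novax commits to V. Subgame-perfect outcome: (R4, V) with payoffs (19, 19).
For the simultaneous game, intersect best replies.
Labs Inc.'s best replies: V→R4; W→R4; X→R0; Y→R1; Z→R1.
Novax's best replies: R0→W; R1→V; R2→V; R3→W; R4→V.
Only (R4, V) has each player best-responding; Nash payoffs (19, 19).
Sequential outcome (R4, V) coincides with the Nash profile (R4, V).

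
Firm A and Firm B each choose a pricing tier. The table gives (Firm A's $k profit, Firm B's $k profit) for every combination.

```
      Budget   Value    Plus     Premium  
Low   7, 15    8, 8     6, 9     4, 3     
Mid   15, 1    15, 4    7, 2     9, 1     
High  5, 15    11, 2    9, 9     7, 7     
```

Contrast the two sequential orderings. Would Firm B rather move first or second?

first

If Firm A leads: Firm B's best replies are Low→Budget, Mid→Value, High→Budget; Firm A's induced payoffs 7, 15, 5; outcome (Mid, Value), payoffs (15, 4).
If Firm B leads: Firm A's best replies are Budget→Mid, Value→Mid, Plus→High, Premium→Mid; Firm B's induced payoffs 1, 4, 9, 1; outcome (High, Plus), payoffs (9, 9).
Firm B gets 9 moving first and 4 moving second, so Firm B prefers to move first.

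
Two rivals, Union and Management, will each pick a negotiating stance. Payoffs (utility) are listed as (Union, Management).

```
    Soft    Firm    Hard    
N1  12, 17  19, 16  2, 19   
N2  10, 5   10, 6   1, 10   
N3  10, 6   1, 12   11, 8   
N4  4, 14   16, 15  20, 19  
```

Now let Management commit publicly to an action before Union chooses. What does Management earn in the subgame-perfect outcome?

19

Work backward from Union's decision.
- Soft → Union plays N1 (best of 12, 10, 10, 4); Management gets 17.
- Firm → Union plays N1 (best of 19, 10, 1, 16); Management gets 16.
- Hard → Union plays N4 (best of 2, 1, 11, 20); Management gets 19.
Among 17, 16, 19, the best is 19 at Hard. Subgame-perfect outcome: (N4, Hard) with payoffs (20, 19).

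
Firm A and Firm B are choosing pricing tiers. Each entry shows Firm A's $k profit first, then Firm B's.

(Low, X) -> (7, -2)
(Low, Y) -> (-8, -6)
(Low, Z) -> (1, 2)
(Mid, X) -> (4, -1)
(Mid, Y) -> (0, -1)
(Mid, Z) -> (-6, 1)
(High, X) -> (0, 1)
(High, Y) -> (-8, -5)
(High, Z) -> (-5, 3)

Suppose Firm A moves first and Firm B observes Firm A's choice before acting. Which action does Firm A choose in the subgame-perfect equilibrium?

Low

Solve by backward induction (Firm A leads).
- Low: Firm B compares -2, -6, 2 and picks Z; Firm A would get 1.
- Mid: Firm B compares -1, -1, 1 and picks Z; Firm A would get -6.
- High: Firm B compares 1, -5, 3 and picks Z; Firm A would get -5.
Firm A's induced payoffs are 1, -6, -5, so Firm A commits to Low. Subgame-perfect outcome: (Low, Z) with payoffs (1, 2).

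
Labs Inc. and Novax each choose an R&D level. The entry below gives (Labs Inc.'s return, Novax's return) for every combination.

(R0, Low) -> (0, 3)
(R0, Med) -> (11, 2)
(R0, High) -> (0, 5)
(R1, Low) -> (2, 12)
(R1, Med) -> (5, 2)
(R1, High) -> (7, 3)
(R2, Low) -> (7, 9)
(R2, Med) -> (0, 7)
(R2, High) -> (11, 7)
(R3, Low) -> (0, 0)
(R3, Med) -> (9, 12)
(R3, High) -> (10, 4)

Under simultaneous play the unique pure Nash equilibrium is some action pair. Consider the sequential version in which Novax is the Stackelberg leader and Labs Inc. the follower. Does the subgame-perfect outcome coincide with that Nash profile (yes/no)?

Work backward from Labs Inc.'s decision.
- Low → Labs Inc. plays R2 (best of 0, 2, 7, 0); Novax gets 9.
- Med → Labs Inc. plays R0 (best of 11, 5, 0, 9); Novax gets 2.
- High → Labs Inc. plays R2 (best of 0, 7, 11, 10); Novax gets 7.
Novax's induced payoffs are 9, 2, 7, so Novax commits to Low. Subgame-perfect outcome: (R2, Low) with payoffs (7, 9).
Under simultaneous play:
Labs Inc.'s best replies: Low→R2; Med→R0; High→R2.
Novax's best replies: R0→High; R1→Low; R2→Low; R3→Med.
Only (R2, Low) has each player best-responding; Nash payoffs (7, 9).
Sequential outcome (R2, Low) coincides with the Nash profile (R2, Low).

yes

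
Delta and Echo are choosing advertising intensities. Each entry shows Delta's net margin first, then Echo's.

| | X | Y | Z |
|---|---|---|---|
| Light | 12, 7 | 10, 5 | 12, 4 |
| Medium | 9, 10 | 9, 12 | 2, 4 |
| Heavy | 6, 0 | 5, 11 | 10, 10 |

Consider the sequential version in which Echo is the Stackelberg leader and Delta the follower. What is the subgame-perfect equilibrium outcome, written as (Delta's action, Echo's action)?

(Light, X)

Work backward from Delta's decision.
- X: BR = Light, leader payoff 7.
- Y: BR = Light, leader payoff 5.
- Z: BR = Light, leader payoff 4.
Among 7, 5, 4, the best is 7 at X. Subgame-perfect outcome: (Light, X) with payoffs (12, 7).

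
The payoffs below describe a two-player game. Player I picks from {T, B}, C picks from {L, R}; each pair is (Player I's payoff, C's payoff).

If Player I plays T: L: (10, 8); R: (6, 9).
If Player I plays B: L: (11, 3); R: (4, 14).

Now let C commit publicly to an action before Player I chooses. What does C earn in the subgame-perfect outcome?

Solve by backward induction (C leads).
- L → Player I plays B (best of 10, 11); C gets 3.
- R → Player I plays T (best of 6, 4); C gets 9.
C's induced payoffs are 3, 9, so C commits to R. Subgame-perfect outcome: (T, R) with payoffs (6, 9).

9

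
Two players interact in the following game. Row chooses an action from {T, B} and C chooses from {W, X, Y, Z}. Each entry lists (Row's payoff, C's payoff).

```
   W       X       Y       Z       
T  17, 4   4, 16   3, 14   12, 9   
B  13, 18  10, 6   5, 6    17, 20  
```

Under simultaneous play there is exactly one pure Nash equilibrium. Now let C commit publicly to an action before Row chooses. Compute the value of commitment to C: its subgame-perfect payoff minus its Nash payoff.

Row best-responds to each possible C move:
- W: Row compares 17, 13 and picks T; C would get 4.
- X: Row compares 4, 10 and picks B; C would get 6.
- Y: Row compares 3, 5 and picks B; C would get 6.
- Z: Row compares 12, 17 and picks B; C would get 20.
C's induced payoffs are 4, 6, 6, 20, so C commits to Z. Subgame-perfect outcome: (B, Z) with payoffs (17, 20).
Now find the simultaneous Nash equilibrium.
Row's best replies: W→T; X→B; Y→B; Z→B.
C's best replies: T→X; B→Z.
The unique mutual best reply is (B, Z), giving (17, 20).
C's commitment gain: 20 − 20 = 0.

0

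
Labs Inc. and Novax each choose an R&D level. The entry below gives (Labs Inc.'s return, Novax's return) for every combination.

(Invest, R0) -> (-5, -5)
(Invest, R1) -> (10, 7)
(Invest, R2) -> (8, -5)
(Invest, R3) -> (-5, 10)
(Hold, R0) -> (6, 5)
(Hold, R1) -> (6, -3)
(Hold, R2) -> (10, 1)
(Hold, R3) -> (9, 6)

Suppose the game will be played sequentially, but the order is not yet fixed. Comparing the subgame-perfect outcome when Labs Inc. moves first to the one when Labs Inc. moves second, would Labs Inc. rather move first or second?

second

If Labs Inc. leads: Novax's best replies are Invest→R3, Hold→R3; Labs Inc.'s induced payoffs -5, 9; outcome (Hold, R3), payoffs (9, 6).
If Novax leads: Labs Inc.'s best replies are R0→Hold, R1→Invest, R2→Hold, R3→Hold; Novax's induced payoffs 5, 7, 1, 6; outcome (Invest, R1), payoffs (10, 7).
Labs Inc. gets 9 moving first and 10 moving second, so Labs Inc. prefers to move second.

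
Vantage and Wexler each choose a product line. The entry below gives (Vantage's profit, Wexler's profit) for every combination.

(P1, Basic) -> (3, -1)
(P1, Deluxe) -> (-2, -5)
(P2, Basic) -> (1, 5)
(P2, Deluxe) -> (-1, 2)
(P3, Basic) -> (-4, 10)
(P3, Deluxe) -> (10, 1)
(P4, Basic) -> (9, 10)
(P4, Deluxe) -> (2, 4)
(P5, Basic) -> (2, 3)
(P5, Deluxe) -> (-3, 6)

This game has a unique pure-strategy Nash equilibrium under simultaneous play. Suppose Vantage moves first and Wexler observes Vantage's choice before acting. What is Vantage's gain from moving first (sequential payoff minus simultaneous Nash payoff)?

0

Solve by backward induction (Vantage leads).
- P1 → Wexler plays Basic (best of -1, -5); Vantage gets 3.
- P2 → Wexler plays Basic (best of 5, 2); Vantage gets 1.
- P3 → Wexler plays Basic (best of 10, 1); Vantage gets -4.
- P4 → Wexler plays Basic (best of 10, 4); Vantage gets 9.
- P5 → Wexler plays Deluxe (best of 3, 6); Vantage gets -3.
Vantage's induced payoffs are 3, 1, -4, 9, -3, so Vantage commits to P4. Subgame-perfect outcome: (P4, Basic) with payoffs (9, 10).
For the simultaneous game, intersect best replies.
Vantage's best replies: Basic→P4; Deluxe→P3.
Wexler's best replies: P1→Basic; P2→Basic; P3→Basic; P4→Basic; P5→Deluxe.
Only (P4, Basic) has each player best-responding; Nash payoffs (9, 10).
Vantage's commitment gain: 9 − 9 = 0.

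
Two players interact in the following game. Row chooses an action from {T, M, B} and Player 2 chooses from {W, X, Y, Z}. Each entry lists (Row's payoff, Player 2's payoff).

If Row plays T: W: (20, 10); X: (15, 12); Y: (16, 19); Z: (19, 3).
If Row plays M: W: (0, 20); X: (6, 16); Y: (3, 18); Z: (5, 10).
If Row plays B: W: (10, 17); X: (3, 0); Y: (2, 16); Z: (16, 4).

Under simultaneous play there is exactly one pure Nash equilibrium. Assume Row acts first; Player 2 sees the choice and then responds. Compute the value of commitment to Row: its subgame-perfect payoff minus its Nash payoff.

0

Backward induction with Row moving first.
- T: Player 2 compares 10, 12, 19, 3 and picks Y; Row would get 16.
- M: Player 2 compares 20, 16, 18, 10 and picks W; Row would get 0.
- B: Player 2 compares 17, 0, 16, 4 and picks W; Row would get 10.
Maximizing over 16, 0, 10, Row chooses T. Subgame-perfect outcome: (T, Y) with payoffs (16, 19).
Now find the simultaneous Nash equilibrium.
Row's best replies: W→T; X→T; Y→T; Z→T.
Player 2's best replies: T→Y; M→W; B→W.
The unique mutual best reply is (T, Y), giving (16, 19).
Row's commitment gain: 16 − 16 = 0.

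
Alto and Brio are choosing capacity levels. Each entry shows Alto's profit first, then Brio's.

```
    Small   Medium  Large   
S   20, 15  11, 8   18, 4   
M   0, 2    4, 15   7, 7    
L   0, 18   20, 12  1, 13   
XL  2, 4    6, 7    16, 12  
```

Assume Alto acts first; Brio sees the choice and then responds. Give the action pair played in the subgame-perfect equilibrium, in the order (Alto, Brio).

Backward induction with Alto moving first.
- S: BR = Small, leader payoff 20.
- M: BR = Medium, leader payoff 4.
- L: BR = Small, leader payoff 0.
- XL: BR = Large, leader payoff 16.
Among 20, 4, 0, 16, the best is 20 at S. Subgame-perfect outcome: (S, Small) with payoffs (20, 15).

(S, Small)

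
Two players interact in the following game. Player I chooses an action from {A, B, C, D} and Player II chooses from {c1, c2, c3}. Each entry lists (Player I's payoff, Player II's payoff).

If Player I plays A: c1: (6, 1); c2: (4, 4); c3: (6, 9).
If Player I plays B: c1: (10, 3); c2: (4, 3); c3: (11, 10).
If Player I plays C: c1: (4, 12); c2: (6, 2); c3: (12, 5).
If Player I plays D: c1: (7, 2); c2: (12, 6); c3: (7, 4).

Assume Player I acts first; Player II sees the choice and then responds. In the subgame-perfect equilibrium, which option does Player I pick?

D

Work backward from Player II's decision.
- A: BR = c3, leader payoff 6.
- B: BR = c3, leader payoff 11.
- C: BR = c1, leader payoff 4.
- D: BR = c2, leader payoff 12.
Among 6, 11, 4, 12, the best is 12 at D. Subgame-perfect outcome: (D, c2) with payoffs (12, 6).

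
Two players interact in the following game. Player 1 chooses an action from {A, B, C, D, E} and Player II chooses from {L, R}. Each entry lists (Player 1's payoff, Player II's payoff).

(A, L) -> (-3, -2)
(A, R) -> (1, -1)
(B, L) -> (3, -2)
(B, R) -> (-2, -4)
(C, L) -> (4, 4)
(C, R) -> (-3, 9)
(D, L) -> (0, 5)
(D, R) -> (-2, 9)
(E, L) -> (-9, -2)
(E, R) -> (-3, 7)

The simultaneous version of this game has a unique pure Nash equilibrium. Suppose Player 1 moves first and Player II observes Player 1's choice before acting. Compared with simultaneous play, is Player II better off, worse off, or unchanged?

worse off

Work backward from Player II's decision.
- A → Player II plays R (best of -2, -1); Player 1 gets 1.
- B → Player II plays L (best of -2, -4); Player 1 gets 3.
- C → Player II plays R (best of 4, 9); Player 1 gets -3.
- D → Player II plays R (best of 5, 9); Player 1 gets -2.
- E → Player II plays R (best of -2, 7); Player 1 gets -3.
Player 1's induced payoffs are 1, 3, -3, -2, -3, so Player 1 commits to B. Subgame-perfect outcome: (B, L) with payoffs (3, -2).
For the simultaneous game, intersect best replies.
Player 1's best replies: L→C; R→A.
Player II's best replies: A→R; B→L; C→R; D→R; E→R.
The unique mutual best reply is (A, R), giving (1, -1).
Player II earns -2 sequentially versus -1 at the Nash outcome: worse off.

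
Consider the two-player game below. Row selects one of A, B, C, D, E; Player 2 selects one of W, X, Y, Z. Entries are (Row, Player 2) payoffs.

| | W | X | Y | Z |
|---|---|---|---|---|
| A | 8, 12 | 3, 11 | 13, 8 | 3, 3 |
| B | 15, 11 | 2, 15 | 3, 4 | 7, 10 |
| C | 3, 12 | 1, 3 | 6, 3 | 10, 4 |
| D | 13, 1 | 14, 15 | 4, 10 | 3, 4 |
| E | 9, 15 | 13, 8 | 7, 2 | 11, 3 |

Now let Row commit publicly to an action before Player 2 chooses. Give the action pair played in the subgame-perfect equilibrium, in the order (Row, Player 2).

(D, X)

Work backward from Player 2's decision.
- A: Player 2 compares 12, 11, 8, 3 and picks W; Row would get 8.
- B: Player 2 compares 11, 15, 4, 10 and picks X; Row would get 2.
- C: Player 2 compares 12, 3, 3, 4 and picks W; Row would get 3.
- D: Player 2 compares 1, 15, 10, 4 and picks X; Row would get 14.
- E: Player 2 compares 15, 8, 2, 3 and picks W; Row would get 9.
Among 8, 2, 3, 14, 9, the best is 14 at D. Subgame-perfect outcome: (D, X) with payoffs (14, 15).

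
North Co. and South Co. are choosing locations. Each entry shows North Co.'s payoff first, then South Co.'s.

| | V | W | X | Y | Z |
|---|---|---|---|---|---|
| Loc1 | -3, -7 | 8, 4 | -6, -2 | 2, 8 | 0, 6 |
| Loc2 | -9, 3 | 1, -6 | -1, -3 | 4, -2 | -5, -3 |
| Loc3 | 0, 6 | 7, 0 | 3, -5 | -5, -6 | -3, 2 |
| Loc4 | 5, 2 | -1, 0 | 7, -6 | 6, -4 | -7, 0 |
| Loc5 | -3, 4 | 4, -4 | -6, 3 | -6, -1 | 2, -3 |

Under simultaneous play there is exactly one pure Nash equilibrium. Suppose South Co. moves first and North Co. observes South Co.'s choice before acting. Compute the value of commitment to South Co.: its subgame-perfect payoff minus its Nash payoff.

Backward induction with South Co. moving first.
- V → North Co. plays Loc4 (best of -3, -9, 0, 5, -3); South Co. gets 2.
- W → North Co. plays Loc1 (best of 8, 1, 7, -1, 4); South Co. gets 4.
- X → North Co. plays Loc4 (best of -6, -1, 3, 7, -6); South Co. gets -6.
- Y → North Co. plays Loc4 (best of 2, 4, -5, 6, -6); South Co. gets -4.
- Z → North Co. plays Loc5 (best of 0, -5, -3, -7, 2); South Co. gets -3.
Among 2, 4, -6, -4, -3, the best is 4 at W. Subgame-perfect outcome: (Loc1, W) with payoffs (8, 4).
For the simultaneous game, intersect best replies.
North Co.'s best replies: V→Loc4; W→Loc1; X→Loc4; Y→Loc4; Z→Loc5.
South Co.'s best replies: Loc1→Y; Loc2→V; Loc3→V; Loc4→V; Loc5→V.
Only (Loc4, V) has each player best-responding; Nash payoffs (5, 2).
South Co.'s commitment gain: 4 − 2 = 2.

2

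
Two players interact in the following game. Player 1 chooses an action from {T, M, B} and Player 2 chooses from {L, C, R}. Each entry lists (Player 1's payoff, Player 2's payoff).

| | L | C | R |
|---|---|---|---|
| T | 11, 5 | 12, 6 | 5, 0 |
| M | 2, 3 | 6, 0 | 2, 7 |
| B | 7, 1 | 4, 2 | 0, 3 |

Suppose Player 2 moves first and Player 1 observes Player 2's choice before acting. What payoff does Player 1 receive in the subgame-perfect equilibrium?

12

Work backward from Player 1's decision.
- L: Player 1 compares 11, 2, 7 and picks T; Player 2 would get 5.
- C: Player 1 compares 12, 6, 4 and picks T; Player 2 would get 6.
- R: Player 1 compares 5, 2, 0 and picks T; Player 2 would get 0.
Player 2's induced payoffs are 5, 6, 0, so Player 2 commits to C. Subgame-perfect outcome: (T, C) with payoffs (12, 6).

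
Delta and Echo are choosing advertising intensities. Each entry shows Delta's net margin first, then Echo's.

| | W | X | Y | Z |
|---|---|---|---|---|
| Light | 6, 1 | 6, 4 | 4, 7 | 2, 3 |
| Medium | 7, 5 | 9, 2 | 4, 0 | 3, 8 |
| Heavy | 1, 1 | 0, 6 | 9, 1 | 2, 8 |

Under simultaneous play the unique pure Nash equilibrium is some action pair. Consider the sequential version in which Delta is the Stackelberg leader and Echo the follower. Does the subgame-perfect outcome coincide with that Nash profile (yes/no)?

Backward induction with Delta moving first.
- Light: BR = Y, leader payoff 4.
- Medium: BR = Z, leader payoff 3.
- Heavy: BR = Z, leader payoff 2.
Maximizing over 4, 3, 2, Delta chooses Light. Subgame-perfect outcome: (Light, Y) with payoffs (4, 7).
For the simultaneous game, intersect best replies.
Delta's best replies: W→Medium; X→Medium; Y→Heavy; Z→Medium.
Echo's best replies: Light→Y; Medium→Z; Heavy→Z.
Only (Medium, Z) has each player best-responding; Nash payoffs (3, 8).
Sequential outcome (Light, Y) differs from the Nash profile (Medium, Z).

no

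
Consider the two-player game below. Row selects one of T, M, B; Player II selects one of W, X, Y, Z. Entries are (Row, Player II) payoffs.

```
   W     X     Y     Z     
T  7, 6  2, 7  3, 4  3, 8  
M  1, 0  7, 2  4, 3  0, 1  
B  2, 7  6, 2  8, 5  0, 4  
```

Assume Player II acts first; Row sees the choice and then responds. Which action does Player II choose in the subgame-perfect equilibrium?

Backward induction with Player II moving first.
- W: Row compares 7, 1, 2 and picks T; Player II would get 6.
- X: Row compares 2, 7, 6 and picks M; Player II would get 2.
- Y: Row compares 3, 4, 8 and picks B; Player II would get 5.
- Z: Row compares 3, 0, 0 and picks T; Player II would get 8.
Player II's induced payoffs are 6, 2, 5, 8, so Player II commits to Z. Subgame-perfect outcome: (T, Z) with payoffs (3, 8).

Z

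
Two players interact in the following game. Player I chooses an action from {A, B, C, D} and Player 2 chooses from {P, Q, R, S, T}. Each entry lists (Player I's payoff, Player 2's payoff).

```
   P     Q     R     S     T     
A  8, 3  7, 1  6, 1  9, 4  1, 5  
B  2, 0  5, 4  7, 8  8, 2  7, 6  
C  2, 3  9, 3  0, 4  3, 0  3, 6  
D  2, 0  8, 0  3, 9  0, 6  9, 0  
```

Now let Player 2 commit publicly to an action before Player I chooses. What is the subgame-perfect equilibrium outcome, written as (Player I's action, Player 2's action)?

Backward induction with Player 2 moving first.
- P → Player I plays A (best of 8, 2, 2, 2); Player 2 gets 3.
- Q → Player I plays C (best of 7, 5, 9, 8); Player 2 gets 3.
- R → Player I plays B (best of 6, 7, 0, 3); Player 2 gets 8.
- S → Player I plays A (best of 9, 8, 3, 0); Player 2 gets 4.
- T → Player I plays D (best of 1, 7, 3, 9); Player 2 gets 0.
Maximizing over 3, 3, 8, 4, 0, Player 2 chooses R. Subgame-perfect outcome: (B, R) with payoffs (7, 8).

(B, R)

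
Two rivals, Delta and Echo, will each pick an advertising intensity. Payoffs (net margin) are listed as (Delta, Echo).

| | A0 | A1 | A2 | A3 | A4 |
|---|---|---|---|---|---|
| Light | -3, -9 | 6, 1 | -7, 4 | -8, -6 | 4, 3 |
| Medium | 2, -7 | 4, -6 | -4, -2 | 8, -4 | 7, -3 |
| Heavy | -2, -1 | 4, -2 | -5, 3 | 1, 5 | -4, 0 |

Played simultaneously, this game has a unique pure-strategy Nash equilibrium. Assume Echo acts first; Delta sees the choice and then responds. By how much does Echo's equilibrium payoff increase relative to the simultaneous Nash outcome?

Backward induction with Echo moving first.
- A0: Delta compares -3, 2, -2 and picks Medium; Echo would get -7.
- A1: Delta compares 6, 4, 4 and picks Light; Echo would get 1.
- A2: Delta compares -7, -4, -5 and picks Medium; Echo would get -2.
- A3: Delta compares -8, 8, 1 and picks Medium; Echo would get -4.
- A4: Delta compares 4, 7, -4 and picks Medium; Echo would get -3.
Maximizing over -7, 1, -2, -4, -3, Echo chooses A1. Subgame-perfect outcome: (Light, A1) with payoffs (6, 1).
Now find the simultaneous Nash equilibrium.
Delta's best replies: A0→Medium; A1→Light; A2→Medium; A3→Medium; A4→Medium.
Echo's best replies: Light→A2; Medium→A2; Heavy→A3.
Only (Medium, A2) has each player best-responding; Nash payoffs (-4, -2).
Echo's commitment gain: 1 − -2 = 3.

3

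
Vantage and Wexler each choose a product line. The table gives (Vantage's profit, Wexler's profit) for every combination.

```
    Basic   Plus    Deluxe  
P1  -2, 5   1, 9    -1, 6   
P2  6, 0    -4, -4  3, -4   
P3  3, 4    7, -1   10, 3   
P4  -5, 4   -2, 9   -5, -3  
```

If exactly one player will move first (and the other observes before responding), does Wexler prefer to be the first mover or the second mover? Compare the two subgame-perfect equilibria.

If Vantage leads: Wexler's best replies are P1→Plus, P2→Basic, P3→Basic, P4→Plus; Vantage's induced payoffs 1, 6, 3, -2; outcome (P2, Basic), payoffs (6, 0).
If Wexler leads: Vantage's best replies are Basic→P2, Plus→P3, Deluxe→P3; Wexler's induced payoffs 0, -1, 3; outcome (P3, Deluxe), payoffs (10, 3).
Wexler gets 3 moving first and 0 moving second, so Wexler prefers to move first.

first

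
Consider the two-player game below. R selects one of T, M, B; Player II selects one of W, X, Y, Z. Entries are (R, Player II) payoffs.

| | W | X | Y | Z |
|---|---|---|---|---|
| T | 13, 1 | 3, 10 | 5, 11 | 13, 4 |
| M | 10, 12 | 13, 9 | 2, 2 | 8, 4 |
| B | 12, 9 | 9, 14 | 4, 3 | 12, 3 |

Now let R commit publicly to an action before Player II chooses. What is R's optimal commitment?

M

Backward induction with R moving first.
- T → Player II plays Y (best of 1, 10, 11, 4); R gets 5.
- M → Player II plays W (best of 12, 9, 2, 4); R gets 10.
- B → Player II plays X (best of 9, 14, 3, 3); R gets 9.
R's induced payoffs are 5, 10, 9, so R commits to M. Subgame-perfect outcome: (M, W) with payoffs (10, 12).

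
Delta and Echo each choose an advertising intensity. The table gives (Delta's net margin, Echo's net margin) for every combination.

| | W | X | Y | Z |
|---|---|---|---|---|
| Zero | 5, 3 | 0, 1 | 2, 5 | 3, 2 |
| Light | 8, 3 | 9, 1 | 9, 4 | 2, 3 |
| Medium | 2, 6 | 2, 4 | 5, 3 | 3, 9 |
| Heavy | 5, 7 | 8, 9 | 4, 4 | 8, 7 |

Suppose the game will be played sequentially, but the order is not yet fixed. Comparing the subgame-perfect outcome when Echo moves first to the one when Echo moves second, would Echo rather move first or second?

If Delta leads: Echo's best replies are Zero→Y, Light→Y, Medium→Z, Heavy→X; Delta's induced payoffs 2, 9, 3, 8; outcome (Light, Y), payoffs (9, 4).
If Echo leads: Delta's best replies are W→Light, X→Light, Y→Light, Z→Heavy; Echo's induced payoffs 3, 1, 4, 7; outcome (Heavy, Z), payoffs (8, 7).
Echo gets 7 moving first and 4 moving second, so Echo prefers to move first.

first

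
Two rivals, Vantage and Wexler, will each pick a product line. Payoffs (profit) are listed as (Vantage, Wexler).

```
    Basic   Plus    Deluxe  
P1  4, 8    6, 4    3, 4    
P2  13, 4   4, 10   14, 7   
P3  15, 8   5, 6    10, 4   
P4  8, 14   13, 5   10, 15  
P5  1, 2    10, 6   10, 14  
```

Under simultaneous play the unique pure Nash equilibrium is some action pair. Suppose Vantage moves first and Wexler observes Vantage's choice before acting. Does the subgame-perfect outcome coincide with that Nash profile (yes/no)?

Backward induction with Vantage moving first.
- P1: BR = Basic, leader payoff 4.
- P2: BR = Plus, leader payoff 4.
- P3: BR = Basic, leader payoff 15.
- P4: BR = Deluxe, leader payoff 10.
- P5: BR = Deluxe, leader payoff 10.
Among 4, 4, 15, 10, 10, the best is 15 at P3. Subgame-perfect outcome: (P3, Basic) with payoffs (15, 8).
Now find the simultaneous Nash equilibrium.
Vantage's best replies: Basic→P3; Plus→P4; Deluxe→P2.
Wexler's best replies: P1→Basic; P2→Plus; P3→Basic; P4→Deluxe; P5→Deluxe.
The unique mutual best reply is (P3, Basic), giving (15, 8).
Sequential outcome (P3, Basic) coincides with the Nash profile (P3, Basic).

yes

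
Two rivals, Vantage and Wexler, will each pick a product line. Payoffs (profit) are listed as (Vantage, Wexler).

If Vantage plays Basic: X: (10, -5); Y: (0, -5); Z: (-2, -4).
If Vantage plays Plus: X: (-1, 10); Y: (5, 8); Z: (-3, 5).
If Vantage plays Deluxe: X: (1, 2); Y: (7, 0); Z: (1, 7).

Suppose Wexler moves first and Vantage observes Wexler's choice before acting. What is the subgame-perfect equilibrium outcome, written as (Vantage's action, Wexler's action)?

(Deluxe, Z)

Backward induction with Wexler moving first.
- X: Vantage compares 10, -1, 1 and picks Basic; Wexler would get -5.
- Y: Vantage compares 0, 5, 7 and picks Deluxe; Wexler would get 0.
- Z: Vantage compares -2, -3, 1 and picks Deluxe; Wexler would get 7.
Maximizing over -5, 0, 7, Wexler chooses Z. Subgame-perfect outcome: (Deluxe, Z) with payoffs (1, 7).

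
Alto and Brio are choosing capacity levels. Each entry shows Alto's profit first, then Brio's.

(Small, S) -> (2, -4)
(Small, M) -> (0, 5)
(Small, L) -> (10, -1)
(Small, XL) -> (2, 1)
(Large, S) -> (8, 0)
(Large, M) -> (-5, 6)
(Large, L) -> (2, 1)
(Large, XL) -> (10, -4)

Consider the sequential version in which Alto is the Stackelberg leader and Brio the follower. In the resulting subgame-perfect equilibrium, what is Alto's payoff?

Brio best-responds to each possible Alto move:
- Small: Brio compares -4, 5, -1, 1 and picks M; Alto would get 0.
- Large: Brio compares 0, 6, 1, -4 and picks M; Alto would get -5.
Among 0, -5, the best is 0 at Small. Subgame-perfect outcome: (Small, M) with payoffs (0, 5).

0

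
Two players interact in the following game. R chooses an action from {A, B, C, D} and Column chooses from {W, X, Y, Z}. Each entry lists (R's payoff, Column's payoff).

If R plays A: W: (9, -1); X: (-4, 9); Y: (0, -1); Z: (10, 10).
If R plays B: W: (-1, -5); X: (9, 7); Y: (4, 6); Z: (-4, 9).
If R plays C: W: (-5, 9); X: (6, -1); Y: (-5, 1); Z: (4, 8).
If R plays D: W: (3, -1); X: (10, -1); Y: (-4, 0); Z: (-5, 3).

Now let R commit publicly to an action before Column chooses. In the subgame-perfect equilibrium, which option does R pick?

A

Column best-responds to each possible R move:
- A: BR = Z, leader payoff 10.
- B: BR = Z, leader payoff -4.
- C: BR = W, leader payoff -5.
- D: BR = Z, leader payoff -5.
Among 10, -4, -5, -5, the best is 10 at A. Subgame-perfect outcome: (A, Z) with payoffs (10, 10).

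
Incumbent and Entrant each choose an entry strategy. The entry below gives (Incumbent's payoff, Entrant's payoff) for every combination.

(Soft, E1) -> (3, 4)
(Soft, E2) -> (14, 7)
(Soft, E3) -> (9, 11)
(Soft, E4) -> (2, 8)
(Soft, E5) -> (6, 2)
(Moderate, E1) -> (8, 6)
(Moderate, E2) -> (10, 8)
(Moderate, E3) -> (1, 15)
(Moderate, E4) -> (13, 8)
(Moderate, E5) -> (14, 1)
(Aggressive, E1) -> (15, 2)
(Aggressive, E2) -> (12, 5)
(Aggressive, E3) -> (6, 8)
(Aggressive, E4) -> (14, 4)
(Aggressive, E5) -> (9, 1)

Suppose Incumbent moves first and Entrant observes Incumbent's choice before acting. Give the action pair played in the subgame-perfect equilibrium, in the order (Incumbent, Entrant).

Entrant best-responds to each possible Incumbent move:
- Soft: Entrant compares 4, 7, 11, 8, 2 and picks E3; Incumbent would get 9.
- Moderate: Entrant compares 6, 8, 15, 8, 1 and picks E3; Incumbent would get 1.
- Aggressive: Entrant compares 2, 5, 8, 4, 1 and picks E3; Incumbent would get 6.
Among 9, 1, 6, the best is 9 at Soft. Subgame-perfect outcome: (Soft, E3) with payoffs (9, 11).

(Soft, E3)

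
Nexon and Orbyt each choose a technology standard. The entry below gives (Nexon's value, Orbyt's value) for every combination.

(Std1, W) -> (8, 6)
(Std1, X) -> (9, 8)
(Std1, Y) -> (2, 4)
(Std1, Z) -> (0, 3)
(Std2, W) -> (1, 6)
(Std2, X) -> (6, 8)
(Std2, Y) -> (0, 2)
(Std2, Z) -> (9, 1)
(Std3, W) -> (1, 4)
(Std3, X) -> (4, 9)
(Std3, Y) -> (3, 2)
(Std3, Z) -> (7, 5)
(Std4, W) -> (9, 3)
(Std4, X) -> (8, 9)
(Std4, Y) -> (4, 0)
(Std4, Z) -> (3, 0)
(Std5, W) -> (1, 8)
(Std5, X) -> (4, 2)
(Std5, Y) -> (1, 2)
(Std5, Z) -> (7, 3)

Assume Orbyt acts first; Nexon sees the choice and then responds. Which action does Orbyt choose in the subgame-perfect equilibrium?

X

Backward induction with Orbyt moving first.
- W: BR = Std4, leader payoff 3.
- X: BR = Std1, leader payoff 8.
- Y: BR = Std4, leader payoff 0.
- Z: BR = Std2, leader payoff 1.
Orbyt's induced payoffs are 3, 8, 0, 1, so Orbyt commits to X. Subgame-perfect outcome: (Std1, X) with payoffs (9, 8).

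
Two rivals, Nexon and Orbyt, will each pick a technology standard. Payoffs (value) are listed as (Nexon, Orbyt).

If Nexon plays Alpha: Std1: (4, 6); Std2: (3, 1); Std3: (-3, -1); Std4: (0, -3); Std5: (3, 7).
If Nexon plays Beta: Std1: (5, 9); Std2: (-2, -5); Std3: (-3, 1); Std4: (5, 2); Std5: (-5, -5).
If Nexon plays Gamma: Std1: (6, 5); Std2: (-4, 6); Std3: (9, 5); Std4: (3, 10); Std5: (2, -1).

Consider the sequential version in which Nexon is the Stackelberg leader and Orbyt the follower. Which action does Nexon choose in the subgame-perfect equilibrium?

Beta

Orbyt best-responds to each possible Nexon move:
- Alpha → Orbyt plays Std5 (best of 6, 1, -1, -3, 7); Nexon gets 3.
- Beta → Orbyt plays Std1 (best of 9, -5, 1, 2, -5); Nexon gets 5.
- Gamma → Orbyt plays Std4 (best of 5, 6, 5, 10, -1); Nexon gets 3.
Maximizing over 3, 5, 3, Nexon chooses Beta. Subgame-perfect outcome: (Beta, Std1) with payoffs (5, 9).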